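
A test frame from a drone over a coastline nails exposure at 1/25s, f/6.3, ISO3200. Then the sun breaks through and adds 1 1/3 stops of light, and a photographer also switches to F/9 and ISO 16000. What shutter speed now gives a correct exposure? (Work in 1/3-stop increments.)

Scene light: 1 1/3 stops brighter.
Aperture: f/6.3 → f/7.1 → f/8 → f/9 — 1 stop smaller aperture (darker).
ISO: 3200 → 4000 → 5000 → 6400 → 8000 → 10000 → 12800 → 16000 — 2 1/3 stops higher (brighter).
Net so far: 2 2/3 stops brighter. Shutter speed: 1/25 → 1/30 → 1/40 → 1/50 → 1/60 → 1/80 → 1/100 → 1/125 → 1/160.

1/160s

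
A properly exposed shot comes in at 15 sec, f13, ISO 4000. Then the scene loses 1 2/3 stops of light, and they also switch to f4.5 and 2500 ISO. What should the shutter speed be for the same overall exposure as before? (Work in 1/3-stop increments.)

10 s

Scene light: 1 2/3 stops darker.
Aperture: f/13 → f/11 → f/10 → f/9 → f/8 → f/7.1 → f/6.3 → f/5.6 → f/5 → f/4.5 — 3 stops larger aperture (brighter).
ISO: 4000 → 3200 → 2500 — 2/3 stop lower (darker).
Net so far: 2/3 stop brighter. Shutter speed: 15 → 13 → 10.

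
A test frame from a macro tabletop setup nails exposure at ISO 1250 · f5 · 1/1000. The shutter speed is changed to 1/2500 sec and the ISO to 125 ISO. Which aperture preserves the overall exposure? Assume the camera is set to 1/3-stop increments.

f/1.0

Shutter speed: 1/1000 → 1/1250 → 1/1600 → 1/2000 → 1/2500 — 1 1/3 stops faster (darker).
ISO: 1250 → 1000 → 800 → 640 → 500 → 400 → 320 → 250 → 200 → 160 → 125 — 3 1/3 stops lower (darker).
Net change so far: 4 2/3 stops darker. Offset with the aperture: f/5 → f/4.5 → f/4 → f/3.5 → f/3.2 → f/2.8 → f/2.5 → f/2.2 → f/2 → f/1.8 → f/1.6 → f/1.4 → f/1.2 → f/1.1 → f/1.0.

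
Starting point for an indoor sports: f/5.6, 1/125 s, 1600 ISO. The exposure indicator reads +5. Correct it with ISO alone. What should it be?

ISO 50

Overexposed by 5 stops → need 5 stops darker.
ISO: 1600 → 800 → 400 → 200 → 100 → 50.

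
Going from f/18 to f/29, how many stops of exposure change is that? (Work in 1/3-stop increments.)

f/18 → f/20 → f/22 → f/25 → f/29 — count the steps: 4 third-stops = 1 1/3 stops.

1 1/3 stops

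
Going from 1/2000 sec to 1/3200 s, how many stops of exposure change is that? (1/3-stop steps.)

2/3 stop

1/2000 → 1/2500 → 1/3200 — count the steps: 2 third-stops = 2/3 stop.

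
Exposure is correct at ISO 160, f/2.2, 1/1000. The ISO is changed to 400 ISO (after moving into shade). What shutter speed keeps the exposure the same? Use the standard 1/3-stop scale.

1/2500s

ISO: 160 → 200 → 250 → 320 → 400 — 1 1/3 stops raised (brighter).
Need 1 1/3 stops darker from the shutter speed: 1/1000 → 1/1250 → 1/1600 → 1/2000 → 1/2500.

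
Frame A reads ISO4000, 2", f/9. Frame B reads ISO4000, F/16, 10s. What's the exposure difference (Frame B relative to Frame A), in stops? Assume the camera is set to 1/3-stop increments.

2/3 stop brighter

Aperture: f/9 → f/10 → f/11 → f/13 → f/14 → f/16 — 1 2/3 stops stopped down (darker).
Shutter speed: 2 → 2.5 → 3.2 → 4 → 5 → 6 → 8 → 10 — 2 1/3 stops slower (brighter).
ISO: unchanged.
Net: −1 2/3 +2 1/3 = +2/3 stops.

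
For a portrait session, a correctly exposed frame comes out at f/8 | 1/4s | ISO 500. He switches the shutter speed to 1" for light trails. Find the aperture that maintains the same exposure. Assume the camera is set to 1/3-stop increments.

f/16

Shutter speed: 1/4 → 0.3 → 0.4 → 0.5 → 0.6 → 0.8 → 1 — 2 stops longer (brighter).
Need 2 stops darker from the aperture: f/8 → f/9 → f/10 → f/11 → f/13 → f/14 → f/16.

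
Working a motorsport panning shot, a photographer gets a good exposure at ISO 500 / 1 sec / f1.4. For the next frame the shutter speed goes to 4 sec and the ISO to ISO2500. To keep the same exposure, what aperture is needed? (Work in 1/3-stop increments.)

f/6.3

Shutter speed: 1 → 1.3 → 1.6 → 2 → 2.5 → 3.2 → 4 — 2 stops slower (brighter).
ISO: 500 → 640 → 800 → 1000 → 1250 → 1600 → 2000 → 2500 — 2 1/3 stops raised (brighter).
Net change so far: 4 1/3 stops brighter. Offset with the aperture: f/1.4 → f/1.6 → f/1.8 → f/2 → f/2.2 → f/2.5 → f/2.8 → f/3.2 → f/3.5 → f/4 → f/4.5 → f/5 → f/5.6 → f/6.3.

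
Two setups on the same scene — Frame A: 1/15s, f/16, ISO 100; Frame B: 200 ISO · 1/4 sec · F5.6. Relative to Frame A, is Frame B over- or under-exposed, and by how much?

Aperture: f/16 → f/11 → f/8 → f/5.6 — 3 stops larger aperture (brighter).
Shutter speed: 1/15 → 1/8 → 1/4 — 2 stops slower (brighter).
ISO: 100 → 200 — 1 stop higher (brighter).
Net: +3 +2 +1 = +6 stops.

6 stops brighter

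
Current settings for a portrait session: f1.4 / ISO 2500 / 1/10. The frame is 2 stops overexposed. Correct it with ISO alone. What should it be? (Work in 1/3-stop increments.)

ISO 640

Overexposed by 2 stops → need 2 stops darker.
ISO: 2500 → 2000 → 1600 → 1250 → 1000 → 800 → 640.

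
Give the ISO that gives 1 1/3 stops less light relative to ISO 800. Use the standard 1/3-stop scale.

ISO 320

ISO: 800 → 640 → 500 → 400 → 320 — 1 1/3 stops dropped (darker).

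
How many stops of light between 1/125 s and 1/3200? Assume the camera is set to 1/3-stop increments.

1/125 → 1/160 → 1/200 → 1/250 → 1/320 → 1/400 → 1/500 → 1/640 → 1/800 → 1/1000 → 1/1250 → 1/1600 → 1/2000 → 1/2500 → 1/3200 — count the steps: 14 third-stops = 4 2/3 stops.

4 2/3 stops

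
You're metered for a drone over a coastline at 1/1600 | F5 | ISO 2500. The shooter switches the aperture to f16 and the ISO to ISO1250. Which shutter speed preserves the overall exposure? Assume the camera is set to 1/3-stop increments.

Aperture: f/5 → f/5.6 → f/6.3 → f/7.1 → f/8 → f/9 → f/10 → f/11 → f/13 → f/14 → f/16 — 3 1/3 stops narrower (darker).
ISO: 2500 → 2000 → 1600 → 1250 — 1 stop dropped (darker).
Net change so far: 4 1/3 stops darker. Offset with the shutter speed: 1/1600 → 1/1250 → 1/1000 → 1/800 → 1/640 → 1/500 → 1/400 → 1/320 → 1/250 → 1/200 → 1/160 → 1/125 → 1/100 → 1/80.

1/80s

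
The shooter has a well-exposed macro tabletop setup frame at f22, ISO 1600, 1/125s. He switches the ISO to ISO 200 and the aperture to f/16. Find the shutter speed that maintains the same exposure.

ISO: 1600 → 800 → 400 → 200 — 3 stops dropped (darker).
Aperture: f/22 → f/16 — 1 stop wider (brighter).
Net change so far: 2 stops darker. Offset with the shutter speed: 1/125 → 1/60 → 1/30.

1/30s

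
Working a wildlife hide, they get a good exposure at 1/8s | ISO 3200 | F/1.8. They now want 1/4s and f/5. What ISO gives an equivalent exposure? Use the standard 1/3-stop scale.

ISO 12800

Shutter speed: 1/8 → 1/6 → 1/5 → 1/4 — 1 stop longer (brighter).
Aperture: f/1.8 → f/2 → f/2.2 → f/2.5 → f/2.8 → f/3.2 → f/3.5 → f/4 → f/4.5 → f/5 — 3 stops stopped down (darker).
Net change so far: 2 stops darker. Offset with the ISO: 3200 → 4000 → 5000 → 6400 → 8000 → 10000 → 12800.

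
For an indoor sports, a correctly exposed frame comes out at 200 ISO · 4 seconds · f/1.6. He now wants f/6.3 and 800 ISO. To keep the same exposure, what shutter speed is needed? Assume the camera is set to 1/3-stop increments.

Aperture: f/1.6 → f/1.8 → f/2 → f/2.2 → f/2.5 → f/2.8 → f/3.2 → f/3.5 → f/4 → f/4.5 → f/5 → f/5.6 → f/6.3 — 4 stops smaller aperture (darker).
ISO: 200 → 250 → 320 → 400 → 500 → 640 → 800 — 2 stops higher (brighter).
Net change so far: 2 stops darker. Offset with the shutter speed: 4 → 5 → 6 → 8 → 10 → 13 → 15.

15 s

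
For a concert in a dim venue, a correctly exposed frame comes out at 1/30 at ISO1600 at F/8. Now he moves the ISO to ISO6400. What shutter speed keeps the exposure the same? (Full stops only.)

ISO: 1600 → 3200 → 6400 — 2 stops higher (brighter).
Need 2 stops darker from the shutter speed: 1/30 → 1/60 → 1/125.

1/125s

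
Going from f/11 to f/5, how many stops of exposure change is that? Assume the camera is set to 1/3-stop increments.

2 1/3 stops

f/11 → f/10 → f/9 → f/8 → f/7.1 → f/6.3 → f/5.6 → f/5 — count the steps: 7 third-stops = 2 1/3 stops.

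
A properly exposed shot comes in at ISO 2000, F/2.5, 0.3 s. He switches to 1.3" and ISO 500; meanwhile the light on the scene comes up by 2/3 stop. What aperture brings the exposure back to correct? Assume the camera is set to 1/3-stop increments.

Scene light: 2/3 stop brighter.
Shutter speed: 0.3 → 0.4 → 0.5 → 0.6 → 0.8 → 1 → 1.3 — 2 stops slower (brighter).
ISO: 2000 → 1600 → 1250 → 1000 → 800 → 640 → 500 — 2 stops dropped (darker).
Net so far: 2/3 stop brighter. Aperture: f/2.5 → f/2.8 → f/3.2.

f/3.2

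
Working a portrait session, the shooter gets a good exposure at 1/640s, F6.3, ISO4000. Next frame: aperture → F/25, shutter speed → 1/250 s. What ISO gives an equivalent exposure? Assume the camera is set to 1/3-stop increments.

ISO 25600

Aperture: f/6.3 → f/7.1 → f/8 → f/9 → f/10 → f/11 → f/13 → f/14 → f/16 → f/18 → f/20 → f/22 → f/25 — 4 stops narrower (darker).
Shutter speed: 1/640 → 1/500 → 1/400 → 1/320 → 1/250 — 1 1/3 stops slower (brighter).
Net change so far: 2 2/3 stops darker. Offset with the ISO: 4000 → 5000 → 6400 → 8000 → 10000 → 12800 → 16000 → 20000 → 25600.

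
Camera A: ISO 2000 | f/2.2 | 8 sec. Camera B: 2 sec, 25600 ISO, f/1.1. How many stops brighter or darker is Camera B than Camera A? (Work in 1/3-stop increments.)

3 2/3 stops brighter

Aperture: f/2.2 → f/2 → f/1.8 → f/1.6 → f/1.4 → f/1.2 → f/1.1 — 2 stops wider (brighter).
Shutter speed: 8 → 6 → 5 → 4 → 3.2 → 2.5 → 2 — 2 stops shorter (darker).
ISO: 2000 → 2500 → 3200 → 4000 → 5000 → 6400 → 8000 → 10000 → 12800 → 16000 → 20000 → 25600 — 3 2/3 stops higher (brighter).
Net: +2 −2 +3 2/3 = +3 2/3 stops.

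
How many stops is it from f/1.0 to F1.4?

1 stop

f/1.0 → f/1.4 — count the steps: 1 stop.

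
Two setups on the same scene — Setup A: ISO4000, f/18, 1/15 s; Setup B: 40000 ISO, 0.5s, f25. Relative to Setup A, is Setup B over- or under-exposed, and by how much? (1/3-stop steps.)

Aperture: f/18 → f/20 → f/22 → f/25 — 1 stop stopped down (darker).
Shutter speed: 1/15 → 1/13 → 1/10 → 1/8 → 1/6 → 1/5 → 1/4 → 0.3 → 0.4 → 0.5 — 3 stops longer (brighter).
ISO: 4000 → 5000 → 6400 → 8000 → 10000 → 12800 → 16000 → 20000 → 25600 → 32000 → 40000 — 3 1/3 stops raised (brighter).
Net: −1 +3 +3 1/3 = +5 1/3 stops.

5 1/3 stops brighter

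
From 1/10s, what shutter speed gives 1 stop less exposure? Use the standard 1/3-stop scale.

Shutter speed: 1/10 → 1/13 → 1/15 → 1/20 — 1 stop shorter (darker).

1/20s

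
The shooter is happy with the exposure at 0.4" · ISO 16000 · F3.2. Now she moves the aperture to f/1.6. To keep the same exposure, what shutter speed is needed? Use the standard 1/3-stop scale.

Aperture: f/3.2 → f/2.8 → f/2.5 → f/2.2 → f/2 → f/1.8 → f/1.6 — 2 stops larger aperture (brighter).
Need 2 stops darker from the shutter speed: 0.4 → 0.3 → 1/4 → 1/5 → 1/6 → 1/8 → 1/10.

1/10s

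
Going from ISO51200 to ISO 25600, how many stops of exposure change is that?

1 stop

51200 → 25600 — count the steps: 1 stop.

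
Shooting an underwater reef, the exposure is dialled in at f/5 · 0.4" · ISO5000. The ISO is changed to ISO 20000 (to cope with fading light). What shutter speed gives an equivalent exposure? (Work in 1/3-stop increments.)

ISO: 5000 → 6400 → 8000 → 10000 → 12800 → 16000 → 20000 — 2 stops raised (brighter).
Need 2 stops darker from the shutter speed: 0.4 → 0.3 → 1/4 → 1/5 → 1/6 → 1/8 → 1/10.

1/10s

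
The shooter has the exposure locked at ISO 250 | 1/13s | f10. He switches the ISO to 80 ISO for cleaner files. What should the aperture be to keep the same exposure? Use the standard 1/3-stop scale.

ISO: 250 → 200 → 160 → 125 → 100 → 80 — 1 2/3 stops lower (darker).
Need 1 2/3 stops brighter from the aperture: f/10 → f/9 → f/8 → f/7.1 → f/6.3 → f/5.6.

f/5.6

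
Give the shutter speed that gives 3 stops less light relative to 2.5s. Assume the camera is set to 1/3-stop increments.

0.3 s

Shutter speed: 2.5 → 2 → 1.6 → 1.3 → 1 → 0.8 → 0.6 → 0.5 → 0.4 → 0.3 — 3 stops faster (darker).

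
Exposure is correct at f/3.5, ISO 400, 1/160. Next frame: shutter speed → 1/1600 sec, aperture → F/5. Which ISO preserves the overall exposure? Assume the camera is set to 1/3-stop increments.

ISO 8000

Shutter speed: 1/160 → 1/200 → 1/250 → 1/320 → 1/400 → 1/500 → 1/640 → 1/800 → 1/1000 → 1/1250 → 1/1600 — 3 1/3 stops faster (darker).
Aperture: f/3.5 → f/4 → f/4.5 → f/5 — 1 stop narrower (darker).
Net change so far: 4 1/3 stops darker. Offset with the ISO: 400 → 500 → 640 → 800 → 1000 → 1250 → 1600 → 2000 → 2500 → 3200 → 4000 → 5000 → 6400 → 8000.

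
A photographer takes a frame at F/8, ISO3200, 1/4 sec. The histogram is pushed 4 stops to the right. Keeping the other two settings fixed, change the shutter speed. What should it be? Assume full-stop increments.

1/60s

Overexposed by 4 stops → need 4 stops darker.
Shutter speed: 1/4 → 1/8 → 1/15 → 1/30 → 1/60.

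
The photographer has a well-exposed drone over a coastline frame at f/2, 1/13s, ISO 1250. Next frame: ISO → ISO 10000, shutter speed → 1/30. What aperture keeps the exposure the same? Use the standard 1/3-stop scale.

ISO: 1250 → 1600 → 2000 → 2500 → 3200 → 4000 → 5000 → 6400 → 8000 → 10000 — 3 stops higher (brighter).
Shutter speed: 1/13 → 1/15 → 1/20 → 1/25 → 1/30 — 1 1/3 stops shorter (darker).
Net change so far: 1 2/3 stops brighter. Offset with the aperture: f/2 → f/2.2 → f/2.5 → f/2.8 → f/3.2 → f/3.5.

f/3.5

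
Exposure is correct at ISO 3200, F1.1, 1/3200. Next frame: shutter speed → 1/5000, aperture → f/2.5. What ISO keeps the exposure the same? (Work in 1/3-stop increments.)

ISO 25600

Shutter speed: 1/3200 → 1/4000 → 1/5000 — 2/3 stop faster (darker).
Aperture: f/1.1 → f/1.2 → f/1.4 → f/1.6 → f/1.8 → f/2 → f/2.2 → f/2.5 — 2 1/3 stops smaller aperture (darker).
Net change so far: 3 stops darker. Offset with the ISO: 3200 → 4000 → 5000 → 6400 → 8000 → 10000 → 12800 → 16000 → 20000 → 25600.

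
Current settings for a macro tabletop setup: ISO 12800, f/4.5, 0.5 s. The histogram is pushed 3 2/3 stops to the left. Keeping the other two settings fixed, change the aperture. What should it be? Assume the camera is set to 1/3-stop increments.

Underexposed by 3 2/3 stops → need 3 2/3 stops brighter.
Aperture: f/4.5 → f/4 → f/3.5 → f/3.2 → f/2.8 → f/2.5 → f/2.2 → f/2 → f/1.8 → f/1.6 → f/1.4 → f/1.2.

f/1.2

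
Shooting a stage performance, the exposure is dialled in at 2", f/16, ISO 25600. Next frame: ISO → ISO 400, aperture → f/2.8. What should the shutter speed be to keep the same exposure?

4 s

ISO: 25600 → 12800 → 6400 → 3200 → 1600 → 800 → 400 — 6 stops lower (darker).
Aperture: f/16 → f/11 → f/8 → f/5.6 → f/4 → f/2.8 — 5 stops opened up (brighter).
Net change so far: 1 stop darker. Offset with the shutter speed: 2 → 4.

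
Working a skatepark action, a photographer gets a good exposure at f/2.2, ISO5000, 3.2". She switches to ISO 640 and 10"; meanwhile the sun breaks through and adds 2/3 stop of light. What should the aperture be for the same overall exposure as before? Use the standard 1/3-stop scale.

Scene light: 2/3 stop brighter.
ISO: 5000 → 4000 → 3200 → 2500 → 2000 → 1600 → 1250 → 1000 → 800 → 640 — 3 stops lower (darker).
Shutter speed: 3.2 → 4 → 5 → 6 → 8 → 10 — 1 2/3 stops slower (brighter).
Net so far: 2/3 stop darker. Aperture: f/2.2 → f/2 → f/1.8.

f/1.8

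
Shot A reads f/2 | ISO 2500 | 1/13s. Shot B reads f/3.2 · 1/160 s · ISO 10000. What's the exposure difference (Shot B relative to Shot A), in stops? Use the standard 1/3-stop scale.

Aperture: f/2 → f/2.2 → f/2.5 → f/2.8 → f/3.2 — 1 1/3 stops narrower (darker).
Shutter speed: 1/13 → 1/15 → 1/20 → 1/25 → 1/30 → 1/40 → 1/50 → 1/60 → 1/80 → 1/100 → 1/125 → 1/160 — 3 2/3 stops shorter (darker).
ISO: 2500 → 3200 → 4000 → 5000 → 6400 → 8000 → 10000 — 2 stops higher (brighter).
Net: −1 1/3 −3 2/3 +2 = −3 stops.

3 stops darker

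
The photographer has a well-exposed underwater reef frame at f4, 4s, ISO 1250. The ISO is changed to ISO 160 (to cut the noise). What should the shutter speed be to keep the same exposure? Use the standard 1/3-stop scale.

30 s

ISO: 1250 → 1000 → 800 → 640 → 500 → 400 → 320 → 250 → 200 → 160 — 3 stops dropped (darker).
Need 3 stops brighter from the shutter speed: 4 → 5 → 6 → 8 → 10 → 13 → 15 → 20 → 25 → 30.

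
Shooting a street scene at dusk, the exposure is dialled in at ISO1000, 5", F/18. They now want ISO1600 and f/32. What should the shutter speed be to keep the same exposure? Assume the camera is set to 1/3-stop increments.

10 s

ISO: 1000 → 1250 → 1600 — 2/3 stop raised (brighter).
Aperture: f/18 → f/20 → f/22 → f/25 → f/29 → f/32 — 1 2/3 stops smaller aperture (darker).
Net change so far: 1 stop darker. Offset with the shutter speed: 5 → 6 → 8 → 10.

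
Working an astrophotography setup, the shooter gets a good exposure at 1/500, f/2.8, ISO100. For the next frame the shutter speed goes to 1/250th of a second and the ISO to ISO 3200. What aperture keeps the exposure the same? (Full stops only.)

f/22

Shutter speed: 1/500 → 1/250 — 1 stop longer (brighter).
ISO: 100 → 200 → 400 → 800 → 1600 → 3200 — 5 stops higher (brighter).
Net change so far: 6 stops brighter. Offset with the aperture: f/2.8 → f/4 → f/5.6 → f/8 → f/11 → f/16 → f/22.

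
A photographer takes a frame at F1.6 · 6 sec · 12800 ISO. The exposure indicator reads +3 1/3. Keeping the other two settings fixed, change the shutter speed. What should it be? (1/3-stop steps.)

Overexposed by 3 1/3 stops → need 3 1/3 stops darker.
Shutter speed: 6 → 5 → 4 → 3.2 → 2.5 → 2 → 1.6 → 1.3 → 1 → 0.8 → 0.6.

0.6 s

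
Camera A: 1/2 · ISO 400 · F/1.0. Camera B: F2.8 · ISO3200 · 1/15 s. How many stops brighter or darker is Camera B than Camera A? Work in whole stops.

Aperture: f/1.0 → f/1.4 → f/2 → f/2.8 — 3 stops smaller aperture (darker).
Shutter speed: 1/2 → 1/4 → 1/8 → 1/15 — 3 stops shorter (darker).
ISO: 400 → 800 → 1600 → 3200 — 3 stops higher (brighter).
Net: −3 −3 +3 = −3 stops.

3 stops darker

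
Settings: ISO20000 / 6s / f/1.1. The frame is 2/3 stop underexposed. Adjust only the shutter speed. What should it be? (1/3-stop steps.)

10 s

Underexposed by 2/3 stop → need 2/3 stop brighter.
Shutter speed: 6 → 8 → 10.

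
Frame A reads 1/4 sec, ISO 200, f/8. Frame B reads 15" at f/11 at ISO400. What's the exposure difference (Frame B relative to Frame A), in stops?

6 stops brighter

Aperture: f/8 → f/11 — 1 stop stopped down (darker).
Shutter speed: 1/4 → 1/2 → 1 → 2 → 4 → 8 → 15 — 6 stops longer (brighter).
ISO: 200 → 400 — 1 stop raised (brighter).
Net: −1 +6 +1 = +6 stops.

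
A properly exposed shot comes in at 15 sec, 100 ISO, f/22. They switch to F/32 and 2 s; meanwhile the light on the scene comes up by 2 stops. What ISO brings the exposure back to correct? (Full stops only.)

Scene light: 2 stops brighter.
Aperture: f/22 → f/32 — 1 stop stopped down (darker).
Shutter speed: 15 → 8 → 4 → 2 — 3 stops faster (darker).
Net so far: 2 stops darker. ISO: 100 → 200 → 400.

ISO 400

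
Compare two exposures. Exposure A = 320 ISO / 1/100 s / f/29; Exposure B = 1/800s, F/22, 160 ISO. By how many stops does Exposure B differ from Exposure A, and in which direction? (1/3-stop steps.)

Aperture: f/29 → f/25 → f/22 — 2/3 stop opened up (brighter).
Shutter speed: 1/100 → 1/125 → 1/160 → 1/200 → 1/250 → 1/320 → 1/400 → 1/500 → 1/640 → 1/800 — 3 stops shorter (darker).
ISO: 320 → 250 → 200 → 160 — 1 stop lower (darker).
Net: +2/3 −3 −1 = −3 1/3 stops.

3 1/3 stops darker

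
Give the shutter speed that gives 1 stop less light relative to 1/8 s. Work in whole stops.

1/15s

Shutter speed: 1/8 → 1/15 — 1 stop shorter (darker).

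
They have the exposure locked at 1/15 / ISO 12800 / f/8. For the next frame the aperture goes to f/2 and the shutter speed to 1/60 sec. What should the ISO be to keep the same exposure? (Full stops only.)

ISO 3200

Aperture: f/8 → f/5.6 → f/4 → f/2.8 → f/2 — 4 stops wider (brighter).
Shutter speed: 1/15 → 1/30 → 1/60 — 2 stops faster (darker).
Net change so far: 2 stops brighter. Offset with the ISO: 12800 → 6400 → 3200.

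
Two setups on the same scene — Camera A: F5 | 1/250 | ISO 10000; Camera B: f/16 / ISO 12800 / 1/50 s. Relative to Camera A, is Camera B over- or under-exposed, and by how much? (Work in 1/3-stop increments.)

Aperture: f/5 → f/5.6 → f/6.3 → f/7.1 → f/8 → f/9 → f/10 → f/11 → f/13 → f/14 → f/16 — 3 1/3 stops narrower (darker).
Shutter speed: 1/250 → 1/200 → 1/160 → 1/125 → 1/100 → 1/80 → 1/60 → 1/50 — 2 1/3 stops longer (brighter).
ISO: 10000 → 12800 — 1/3 stop raised (brighter).
Net: −3 1/3 +2 1/3 +1/3 = −2/3 stops.

2/3 stop darker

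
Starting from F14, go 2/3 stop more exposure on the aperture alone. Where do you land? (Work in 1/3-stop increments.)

f/11

Aperture: f/14 → f/13 → f/11 — 2/3 stop opened up (brighter).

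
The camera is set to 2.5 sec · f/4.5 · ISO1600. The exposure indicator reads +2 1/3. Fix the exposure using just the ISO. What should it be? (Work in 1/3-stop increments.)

ISO 320

Overexposed by 2 1/3 stops → need 2 1/3 stops darker.
ISO: 1600 → 1250 → 1000 → 800 → 640 → 500 → 400 → 320.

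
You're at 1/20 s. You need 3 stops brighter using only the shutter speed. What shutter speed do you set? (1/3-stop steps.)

Shutter speed: 1/20 → 1/15 → 1/13 → 1/10 → 1/8 → 1/6 → 1/5 → 1/4 → 0.3 → 0.4 — 3 stops slower (brighter).

0.4 s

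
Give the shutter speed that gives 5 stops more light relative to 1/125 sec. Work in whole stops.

Shutter speed: 1/125 → 1/60 → 1/30 → 1/15 → 1/8 → 1/4 — 5 stops longer (brighter).

1/4s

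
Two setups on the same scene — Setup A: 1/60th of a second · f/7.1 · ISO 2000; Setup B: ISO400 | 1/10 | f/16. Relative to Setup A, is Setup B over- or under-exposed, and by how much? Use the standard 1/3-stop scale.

Aperture: f/7.1 → f/8 → f/9 → f/10 → f/11 → f/13 → f/14 → f/16 — 2 1/3 stops stopped down (darker).
Shutter speed: 1/60 → 1/50 → 1/40 → 1/30 → 1/25 → 1/20 → 1/15 → 1/13 → 1/10 — 2 2/3 stops longer (brighter).
ISO: 2000 → 1600 → 1250 → 1000 → 800 → 640 → 500 → 400 — 2 1/3 stops dropped (darker).
Net: −2 1/3 +2 2/3 −2 1/3 = −2 stops.

2 stops darker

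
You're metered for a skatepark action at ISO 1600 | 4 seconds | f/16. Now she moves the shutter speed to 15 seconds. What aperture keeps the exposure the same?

f/32

Shutter speed: 4 → 8 → 15 — 2 stops longer (brighter).
Need 2 stops darker from the aperture: f/16 → f/22 → f/32.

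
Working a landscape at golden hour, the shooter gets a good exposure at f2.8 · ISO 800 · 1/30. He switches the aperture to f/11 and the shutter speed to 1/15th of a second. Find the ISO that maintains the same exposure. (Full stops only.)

Aperture: f/2.8 → f/4 → f/5.6 → f/8 → f/11 — 4 stops narrower (darker).
Shutter speed: 1/30 → 1/15 — 1 stop slower (brighter).
Net change so far: 3 stops darker. Offset with the ISO: 800 → 1600 → 3200 → 6400.

ISO 6400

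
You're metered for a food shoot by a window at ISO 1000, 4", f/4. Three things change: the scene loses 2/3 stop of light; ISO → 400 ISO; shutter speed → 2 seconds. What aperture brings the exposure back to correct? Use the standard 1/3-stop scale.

f/1.4

Scene light: 2/3 stop darker.
ISO: 1000 → 800 → 640 → 500 → 400 — 1 1/3 stops lower (darker).
Shutter speed: 4 → 3.2 → 2.5 → 2 — 1 stop shorter (darker).
Net so far: 3 stops darker. Aperture: f/4 → f/3.5 → f/3.2 → f/2.8 → f/2.5 → f/2.2 → f/2 → f/1.8 → f/1.6 → f/1.4.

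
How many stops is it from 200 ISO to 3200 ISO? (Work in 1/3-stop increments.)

4 stops

200 → 250 → 320 → 400 → 500 → 640 → 800 → 1000 → 1250 → 1600 → 2000 → 2500 → 3200 — count the steps: 12 third-stops = 4 stops.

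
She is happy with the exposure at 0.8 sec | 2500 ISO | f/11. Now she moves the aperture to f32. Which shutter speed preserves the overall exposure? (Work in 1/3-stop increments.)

6 s

Aperture: f/11 → f/13 → f/14 → f/16 → f/18 → f/20 → f/22 → f/25 → f/29 → f/32 — 3 stops narrower (darker).
Need 3 stops brighter from the shutter speed: 0.8 → 1 → 1.3 → 1.6 → 2 → 2.5 → 3.2 → 4 → 5 → 6.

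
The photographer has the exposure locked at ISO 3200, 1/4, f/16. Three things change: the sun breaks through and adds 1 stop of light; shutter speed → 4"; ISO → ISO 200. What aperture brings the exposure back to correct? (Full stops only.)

Scene light: 1 stop brighter.
Shutter speed: 1/4 → 1/2 → 1 → 2 → 4 — 4 stops longer (brighter).
ISO: 3200 → 1600 → 800 → 400 → 200 — 4 stops lower (darker).
Net so far: 1 stop brighter. Aperture: f/16 → f/22.

f/22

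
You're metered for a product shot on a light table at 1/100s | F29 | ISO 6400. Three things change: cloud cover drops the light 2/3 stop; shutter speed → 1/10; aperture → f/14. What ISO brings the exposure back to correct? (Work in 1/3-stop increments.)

Scene light: 2/3 stop darker.
Shutter speed: 1/100 → 1/80 → 1/60 → 1/50 → 1/40 → 1/30 → 1/25 → 1/20 → 1/15 → 1/13 → 1/10 — 3 1/3 stops slower (brighter).
Aperture: f/29 → f/25 → f/22 → f/20 → f/18 → f/16 → f/14 — 2 stops larger aperture (brighter).
Net so far: 4 2/3 stops brighter. ISO: 6400 → 5000 → 4000 → 3200 → 2500 → 2000 → 1600 → 1250 → 1000 → 800 → 640 → 500 → 400 → 320 → 250.

ISO 250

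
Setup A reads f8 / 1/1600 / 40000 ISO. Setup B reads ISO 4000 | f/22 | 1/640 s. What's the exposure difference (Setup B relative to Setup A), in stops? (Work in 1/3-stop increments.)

Aperture: f/8 → f/9 → f/10 → f/11 → f/13 → f/14 → f/16 → f/18 → f/20 → f/22 — 3 stops smaller aperture (darker).
Shutter speed: 1/1600 → 1/1250 → 1/1000 → 1/800 → 1/640 — 1 1/3 stops slower (brighter).
ISO: 40000 → 32000 → 25600 → 20000 → 16000 → 12800 → 10000 → 8000 → 6400 → 5000 → 4000 — 3 1/3 stops lower (darker).
Net: −3 +1 1/3 −3 1/3 = −5 stops.

5 stops darker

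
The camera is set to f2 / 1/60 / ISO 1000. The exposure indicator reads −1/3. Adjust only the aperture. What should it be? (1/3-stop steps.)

f/1.8

Underexposed by 1/3 stop → need 1/3 stop brighter.
Aperture: f/2 → f/1.8.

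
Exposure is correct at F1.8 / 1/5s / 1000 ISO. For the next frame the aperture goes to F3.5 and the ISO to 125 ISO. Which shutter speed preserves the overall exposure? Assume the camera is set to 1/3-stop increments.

Aperture: f/1.8 → f/2 → f/2.2 → f/2.5 → f/2.8 → f/3.2 → f/3.5 — 2 stops stopped down (darker).
ISO: 1000 → 800 → 640 → 500 → 400 → 320 → 250 → 200 → 160 → 125 — 3 stops lower (darker).
Net change so far: 5 stops darker. Offset with the shutter speed: 1/5 → 1/4 → 0.3 → 0.4 → 0.5 → 0.6 → 0.8 → 1 → 1.3 → 1.6 → 2 → 2.5 → 3.2 → 4 → 5 → 6.

6 s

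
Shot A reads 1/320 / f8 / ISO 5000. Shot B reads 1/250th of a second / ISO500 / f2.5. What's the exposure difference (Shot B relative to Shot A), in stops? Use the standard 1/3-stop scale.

1/3 stop brighter

Aperture: f/8 → f/7.1 → f/6.3 → f/5.6 → f/5 → f/4.5 → f/4 → f/3.5 → f/3.2 → f/2.8 → f/2.5 — 3 1/3 stops larger aperture (brighter).
Shutter speed: 1/320 → 1/250 — 1/3 stop longer (brighter).
ISO: 5000 → 4000 → 3200 → 2500 → 2000 → 1600 → 1250 → 1000 → 800 → 640 → 500 — 3 1/3 stops dropped (darker).
Net: +3 1/3 +1/3 −3 1/3 = +1/3 stops.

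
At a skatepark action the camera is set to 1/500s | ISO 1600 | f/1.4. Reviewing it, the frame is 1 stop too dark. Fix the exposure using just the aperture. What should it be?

f/1.0

Underexposed by 1 stop → need 1 stop brighter.
Aperture: f/1.4 → f/1.0.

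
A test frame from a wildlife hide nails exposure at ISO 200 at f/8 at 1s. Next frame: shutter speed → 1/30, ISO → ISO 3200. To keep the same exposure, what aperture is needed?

f/5.6

Shutter speed: 1 → 1/2 → 1/4 → 1/8 → 1/15 → 1/30 — 5 stops faster (darker).
ISO: 200 → 400 → 800 → 1600 → 3200 — 4 stops raised (brighter).
Net change so far: 1 stop darker. Offset with the aperture: f/8 → f/5.6.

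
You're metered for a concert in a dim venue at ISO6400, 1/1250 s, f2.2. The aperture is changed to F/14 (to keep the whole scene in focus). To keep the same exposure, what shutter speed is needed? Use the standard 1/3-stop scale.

1/30s

Aperture: f/2.2 → f/2.5 → f/2.8 → f/3.2 → f/3.5 → f/4 → f/4.5 → f/5 → f/5.6 → f/6.3 → f/7.1 → f/8 → f/9 → f/10 → f/11 → f/13 → f/14 — 5 1/3 stops stopped down (darker).
Need 5 1/3 stops brighter from the shutter speed: 1/1250 → 1/1000 → 1/800 → 1/640 → 1/500 → 1/400 → 1/320 → 1/250 → 1/200 → 1/160 → 1/125 → 1/100 → 1/80 → 1/60 → 1/50 → 1/40 → 1/30.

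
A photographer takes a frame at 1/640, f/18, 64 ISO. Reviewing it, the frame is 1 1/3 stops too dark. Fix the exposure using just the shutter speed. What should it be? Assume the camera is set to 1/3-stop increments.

Underexposed by 1 1/3 stops → need 1 1/3 stops brighter.
Shutter speed: 1/640 → 1/500 → 1/400 → 1/320 → 1/250.

1/250s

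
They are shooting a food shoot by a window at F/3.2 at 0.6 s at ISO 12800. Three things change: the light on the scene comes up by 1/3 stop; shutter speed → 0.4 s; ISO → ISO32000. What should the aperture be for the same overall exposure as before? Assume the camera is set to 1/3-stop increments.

f/4.5

Scene light: 1/3 stop brighter.
Shutter speed: 0.6 → 0.5 → 0.4 — 2/3 stop faster (darker).
ISO: 12800 → 16000 → 20000 → 25600 → 32000 — 1 1/3 stops higher (brighter).
Net so far: 1 stop brighter. Aperture: f/3.2 → f/3.5 → f/4 → f/4.5.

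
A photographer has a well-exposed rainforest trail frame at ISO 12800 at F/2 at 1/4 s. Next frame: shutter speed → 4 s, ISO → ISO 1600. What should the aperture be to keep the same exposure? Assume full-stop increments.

f/2.8

Shutter speed: 1/4 → 1/2 → 1 → 2 → 4 — 4 stops longer (brighter).
ISO: 12800 → 6400 → 3200 → 1600 — 3 stops dropped (darker).
Net change so far: 1 stop brighter. Offset with the aperture: f/2 → f/2.8.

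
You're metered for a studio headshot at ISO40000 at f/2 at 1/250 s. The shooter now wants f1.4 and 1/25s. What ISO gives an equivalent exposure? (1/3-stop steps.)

ISO 2000

Aperture: f/2 → f/1.8 → f/1.6 → f/1.4 — 1 stop wider (brighter).
Shutter speed: 1/250 → 1/200 → 1/160 → 1/125 → 1/100 → 1/80 → 1/60 → 1/50 → 1/40 → 1/30 → 1/25 — 3 1/3 stops slower (brighter).
Net change so far: 4 1/3 stops brighter. Offset with the ISO: 40000 → 32000 → 25600 → 20000 → 16000 → 12800 → 10000 → 8000 → 6400 → 5000 → 4000 → 3200 → 2500 → 2000.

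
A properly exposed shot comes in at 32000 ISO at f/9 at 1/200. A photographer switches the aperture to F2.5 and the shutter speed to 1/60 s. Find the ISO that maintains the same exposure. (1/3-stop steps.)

ISO 800

Aperture: f/9 → f/8 → f/7.1 → f/6.3 → f/5.6 → f/5 → f/4.5 → f/4 → f/3.5 → f/3.2 → f/2.8 → f/2.5 — 3 2/3 stops opened up (brighter).
Shutter speed: 1/200 → 1/160 → 1/125 → 1/100 → 1/80 → 1/60 — 1 2/3 stops longer (brighter).
Net change so far: 5 1/3 stops brighter. Offset with the ISO: 32000 → 25600 → 20000 → 16000 → 12800 → 10000 → 8000 → 6400 → 5000 → 4000 → 3200 → 2500 → 2000 → 1600 → 1250 → 1000 → 800.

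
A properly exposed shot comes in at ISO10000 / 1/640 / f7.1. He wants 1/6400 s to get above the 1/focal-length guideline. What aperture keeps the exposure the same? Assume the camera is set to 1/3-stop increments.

f/2.2

Shutter speed: 1/640 → 1/800 → 1/1000 → 1/1250 → 1/1600 → 1/2000 → 1/2500 → 1/3200 → 1/4000 → 1/5000 → 1/6400 — 3 1/3 stops faster (darker).
Need 3 1/3 stops brighter from the aperture: f/7.1 → f/6.3 → f/5.6 → f/5 → f/4.5 → f/4 → f/3.5 → f/3.2 → f/2.8 → f/2.5 → f/2.2.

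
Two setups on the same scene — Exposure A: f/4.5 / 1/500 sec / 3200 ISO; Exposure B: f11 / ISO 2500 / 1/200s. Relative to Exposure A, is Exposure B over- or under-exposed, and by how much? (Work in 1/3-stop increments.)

1 2/3 stops darker

Aperture: f/4.5 → f/5 → f/5.6 → f/6.3 → f/7.1 → f/8 → f/9 → f/10 → f/11 — 2 2/3 stops narrower (darker).
Shutter speed: 1/500 → 1/400 → 1/320 → 1/250 → 1/200 — 1 1/3 stops longer (brighter).
ISO: 3200 → 2500 — 1/3 stop dropped (darker).
Net: −2 2/3 +1 1/3 −1/3 = −1 2/3 stops.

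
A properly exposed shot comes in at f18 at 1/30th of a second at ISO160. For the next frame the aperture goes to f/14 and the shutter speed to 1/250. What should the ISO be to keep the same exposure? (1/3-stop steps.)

Aperture: f/18 → f/16 → f/14 — 2/3 stop larger aperture (brighter).
Shutter speed: 1/30 → 1/40 → 1/50 → 1/60 → 1/80 → 1/100 → 1/125 → 1/160 → 1/200 → 1/250 — 3 stops faster (darker).
Net change so far: 2 1/3 stops darker. Offset with the ISO: 160 → 200 → 250 → 320 → 400 → 500 → 640 → 800.

ISO 800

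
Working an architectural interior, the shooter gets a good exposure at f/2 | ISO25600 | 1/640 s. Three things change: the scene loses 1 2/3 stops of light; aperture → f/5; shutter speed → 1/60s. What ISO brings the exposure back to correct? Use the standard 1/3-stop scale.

Scene light: 1 2/3 stops darker.
Aperture: f/2 → f/2.2 → f/2.5 → f/2.8 → f/3.2 → f/3.5 → f/4 → f/4.5 → f/5 — 2 2/3 stops narrower (darker).
Shutter speed: 1/640 → 1/500 → 1/400 → 1/320 → 1/250 → 1/200 → 1/160 → 1/125 → 1/100 → 1/80 → 1/60 — 3 1/3 stops longer (brighter).
Net so far: 1 stop darker. ISO: 25600 → 32000 → 40000 → 51200.

ISO 51200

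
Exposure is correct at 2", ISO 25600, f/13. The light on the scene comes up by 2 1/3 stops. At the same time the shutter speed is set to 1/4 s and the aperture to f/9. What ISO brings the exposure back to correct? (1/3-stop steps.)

ISO 20000

Scene light: 2 1/3 stops brighter.
Shutter speed: 2 → 1.6 → 1.3 → 1 → 0.8 → 0.6 → 0.5 → 0.4 → 0.3 → 1/4 — 3 stops faster (darker).
Aperture: f/13 → f/11 → f/10 → f/9 — 1 stop opened up (brighter).
Net so far: 1/3 stop brighter. ISO: 25600 → 20000.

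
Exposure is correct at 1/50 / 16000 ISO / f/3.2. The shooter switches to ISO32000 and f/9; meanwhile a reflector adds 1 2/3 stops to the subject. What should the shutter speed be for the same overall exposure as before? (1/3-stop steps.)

1/40s

Scene light: 1 2/3 stops brighter.
ISO: 16000 → 20000 → 25600 → 32000 — 1 stop higher (brighter).
Aperture: f/3.2 → f/3.5 → f/4 → f/4.5 → f/5 → f/5.6 → f/6.3 → f/7.1 → f/8 → f/9 — 3 stops stopped down (darker).
Net so far: 1/3 stop darker. Shutter speed: 1/50 → 1/40.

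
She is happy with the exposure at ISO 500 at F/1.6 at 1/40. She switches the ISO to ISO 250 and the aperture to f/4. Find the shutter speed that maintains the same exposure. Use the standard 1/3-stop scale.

0.3 s

ISO: 500 → 400 → 320 → 250 — 1 stop dropped (darker).
Aperture: f/1.6 → f/1.8 → f/2 → f/2.2 → f/2.5 → f/2.8 → f/3.2 → f/3.5 → f/4 — 2 2/3 stops narrower (darker).
Net change so far: 3 2/3 stops darker. Offset with the shutter speed: 1/40 → 1/30 → 1/25 → 1/20 → 1/15 → 1/13 → 1/10 → 1/8 → 1/6 → 1/5 → 1/4 → 0.3.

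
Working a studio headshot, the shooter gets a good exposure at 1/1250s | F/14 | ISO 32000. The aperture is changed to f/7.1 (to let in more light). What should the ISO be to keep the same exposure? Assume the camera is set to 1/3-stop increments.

ISO 8000

Aperture: f/14 → f/13 → f/11 → f/10 → f/9 → f/8 → f/7.1 — 2 stops wider (brighter).
Need 2 stops darker from the ISO: 32000 → 25600 → 20000 → 16000 → 12800 → 10000 → 8000.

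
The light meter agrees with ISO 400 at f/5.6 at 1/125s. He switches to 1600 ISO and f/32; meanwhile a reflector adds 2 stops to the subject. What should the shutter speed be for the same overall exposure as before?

1/60s

Scene light: 2 stops brighter.
ISO: 400 → 800 → 1600 — 2 stops higher (brighter).
Aperture: f/5.6 → f/8 → f/11 → f/16 → f/22 → f/32 — 5 stops smaller aperture (darker).
Net so far: 1 stop darker. Shutter speed: 1/125 → 1/60.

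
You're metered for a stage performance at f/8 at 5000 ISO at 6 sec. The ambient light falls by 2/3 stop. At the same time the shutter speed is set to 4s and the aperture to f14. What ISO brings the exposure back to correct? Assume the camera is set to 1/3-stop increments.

ISO 40000

Scene light: 2/3 stop darker.
Shutter speed: 6 → 5 → 4 — 2/3 stop faster (darker).
Aperture: f/8 → f/9 → f/10 → f/11 → f/13 → f/14 — 1 2/3 stops narrower (darker).
Net so far: 3 stops darker. ISO: 5000 → 6400 → 8000 → 10000 → 12800 → 16000 → 20000 → 25600 → 32000 → 40000.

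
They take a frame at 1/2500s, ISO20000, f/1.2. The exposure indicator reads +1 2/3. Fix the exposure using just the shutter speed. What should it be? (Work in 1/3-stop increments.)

1/8000s

Overexposed by 1 2/3 stops → need 1 2/3 stops darker.
Shutter speed: 1/2500 → 1/3200 → 1/4000 → 1/5000 → 1/6400 → 1/8000.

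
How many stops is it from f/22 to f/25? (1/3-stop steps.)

1/3 stop

f/22 → f/25 — count the steps: 1 third-stops = 1/3 stop.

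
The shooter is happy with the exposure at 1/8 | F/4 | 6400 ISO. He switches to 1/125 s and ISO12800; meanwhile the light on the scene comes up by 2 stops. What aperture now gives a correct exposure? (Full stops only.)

Scene light: 2 stops brighter.
Shutter speed: 1/8 → 1/15 → 1/30 → 1/60 → 1/125 — 4 stops faster (darker).
ISO: 6400 → 12800 — 1 stop raised (brighter).
Net so far: 1 stop darker. Aperture: f/4 → f/2.8.

f/2.8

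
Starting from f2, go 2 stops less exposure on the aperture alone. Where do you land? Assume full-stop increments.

f/4

Aperture: f/2 → f/2.8 → f/4 — 2 stops smaller aperture (darker).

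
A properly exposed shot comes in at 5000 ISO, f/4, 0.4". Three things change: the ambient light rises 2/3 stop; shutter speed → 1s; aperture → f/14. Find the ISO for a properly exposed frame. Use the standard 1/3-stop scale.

ISO 16000

Scene light: 2/3 stop brighter.
Shutter speed: 0.4 → 0.5 → 0.6 → 0.8 → 1 — 1 1/3 stops slower (brighter).
Aperture: f/4 → f/4.5 → f/5 → f/5.6 → f/6.3 → f/7.1 → f/8 → f/9 → f/10 → f/11 → f/13 → f/14 — 3 2/3 stops narrower (darker).
Net so far: 1 2/3 stops darker. ISO: 5000 → 6400 → 8000 → 10000 → 12800 → 16000.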